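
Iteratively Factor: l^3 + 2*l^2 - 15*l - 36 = (l + 3)*(l^2 - l - 12) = (l - 4)*(l + 3)*(l + 3)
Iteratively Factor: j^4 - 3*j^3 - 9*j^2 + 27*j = (j)*(j^3 - 3*j^2 - 9*j + 27) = j*(j - 3)*(j^2 - 9) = j*(j - 3)^2*(j + 3)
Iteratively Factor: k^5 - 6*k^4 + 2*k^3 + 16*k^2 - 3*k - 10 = (k - 1)*(k^4 - 5*k^3 - 3*k^2 + 13*k + 10) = (k - 2)*(k - 1)*(k^3 - 3*k^2 - 9*k - 5) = (k - 2)*(k - 1)*(k + 1)*(k^2 - 4*k - 5) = (k - 5)*(k - 2)*(k - 1)*(k + 1)*(k + 1)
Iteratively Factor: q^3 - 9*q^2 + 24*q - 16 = (q - 4)*(q^2 - 5*q + 4) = (q - 4)^2*(q - 1)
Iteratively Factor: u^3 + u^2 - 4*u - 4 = (u - 2)*(u^2 + 3*u + 2) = (u - 2)*(u + 1)*(u + 2)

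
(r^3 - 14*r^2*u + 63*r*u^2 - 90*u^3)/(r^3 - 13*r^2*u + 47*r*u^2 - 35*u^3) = (r^2 - 9*r*u + 18*u^2)/(r^2 - 8*r*u + 7*u^2)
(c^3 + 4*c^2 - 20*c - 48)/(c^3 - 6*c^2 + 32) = (c + 6)/(c - 4)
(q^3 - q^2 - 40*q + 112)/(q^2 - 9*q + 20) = (q^2 + 3*q - 28)/(q - 5)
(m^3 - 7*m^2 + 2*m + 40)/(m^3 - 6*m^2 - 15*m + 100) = (m^2 - 2*m - 8)/(m^2 - m - 20)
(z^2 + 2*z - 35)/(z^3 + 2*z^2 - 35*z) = 1/z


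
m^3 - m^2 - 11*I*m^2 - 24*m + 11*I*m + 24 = (m - 1)*(m - 8*I)*(m - 3*I)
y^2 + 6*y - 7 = (y - 1)*(y + 7)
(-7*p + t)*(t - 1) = -7*p*t + 7*p + t^2 - t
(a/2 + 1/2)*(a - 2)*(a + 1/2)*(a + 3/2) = a^4/2 + a^3/2 - 13*a^2/8 - 19*a/8 - 3/4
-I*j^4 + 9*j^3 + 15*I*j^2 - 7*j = j*(j + I)*(j + 7*I)*(-I*j + 1)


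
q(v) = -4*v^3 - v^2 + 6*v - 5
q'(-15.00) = -2664.00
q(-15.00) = 13180.00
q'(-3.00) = -96.00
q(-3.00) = 76.00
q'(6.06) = -446.80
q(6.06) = -895.54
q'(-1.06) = -5.36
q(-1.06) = -7.72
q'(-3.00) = -96.00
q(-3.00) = 76.00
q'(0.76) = -2.45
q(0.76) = -2.77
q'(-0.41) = 4.80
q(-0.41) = -7.35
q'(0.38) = 3.51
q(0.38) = -3.08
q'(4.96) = -299.14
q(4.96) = -487.94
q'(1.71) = -32.51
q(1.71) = -17.66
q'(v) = -12*v^2 - 2*v + 6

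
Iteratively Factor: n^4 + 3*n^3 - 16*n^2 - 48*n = (n)*(n^3 + 3*n^2 - 16*n - 48) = n*(n + 4)*(n^2 - n - 12) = n*(n - 4)*(n + 4)*(n + 3)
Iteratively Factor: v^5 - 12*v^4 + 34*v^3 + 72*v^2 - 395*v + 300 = (v - 4)*(v^4 - 8*v^3 + 2*v^2 + 80*v - 75) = (v - 4)*(v + 3)*(v^3 - 11*v^2 + 35*v - 25) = (v - 4)*(v - 1)*(v + 3)*(v^2 - 10*v + 25) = (v - 5)*(v - 4)*(v - 1)*(v + 3)*(v - 5)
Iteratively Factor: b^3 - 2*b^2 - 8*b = (b - 4)*(b^2 + 2*b) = b*(b - 4)*(b + 2)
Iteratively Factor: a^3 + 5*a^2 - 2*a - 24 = (a + 4)*(a^2 + a - 6) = (a - 2)*(a + 4)*(a + 3)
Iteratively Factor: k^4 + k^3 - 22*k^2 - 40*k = (k)*(k^3 + k^2 - 22*k - 40) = k*(k + 2)*(k^2 - k - 20) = k*(k - 5)*(k + 2)*(k + 4)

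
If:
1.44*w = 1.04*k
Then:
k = 1.38461538461538*w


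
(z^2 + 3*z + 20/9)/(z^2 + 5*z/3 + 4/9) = (3*z + 5)/(3*z + 1)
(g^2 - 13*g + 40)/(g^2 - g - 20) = (g - 8)/(g + 4)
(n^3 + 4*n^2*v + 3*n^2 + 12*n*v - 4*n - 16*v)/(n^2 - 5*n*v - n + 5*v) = (-n^2 - 4*n*v - 4*n - 16*v)/(-n + 5*v)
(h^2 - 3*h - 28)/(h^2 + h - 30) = (h^2 - 3*h - 28)/(h^2 + h - 30)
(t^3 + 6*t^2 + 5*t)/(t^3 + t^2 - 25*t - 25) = t/(t - 5)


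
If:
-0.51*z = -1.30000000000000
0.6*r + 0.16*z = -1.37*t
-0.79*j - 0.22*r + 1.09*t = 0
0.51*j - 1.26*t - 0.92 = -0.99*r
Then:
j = -1.02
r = 0.69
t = -0.60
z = 2.55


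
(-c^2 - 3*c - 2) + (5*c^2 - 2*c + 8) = 4*c^2 - 5*c + 6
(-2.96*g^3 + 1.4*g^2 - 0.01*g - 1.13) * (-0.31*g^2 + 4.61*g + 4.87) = 0.9176*g^5 - 14.0796*g^4 - 7.9581*g^3 + 7.1222*g^2 - 5.258*g - 5.5031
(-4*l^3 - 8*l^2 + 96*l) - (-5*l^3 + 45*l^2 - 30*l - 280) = l^3 - 53*l^2 + 126*l + 280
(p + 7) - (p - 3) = 10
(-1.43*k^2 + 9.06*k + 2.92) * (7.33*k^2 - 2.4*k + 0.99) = -10.4819*k^4 + 69.8418*k^3 - 1.7561*k^2 + 1.9614*k + 2.8908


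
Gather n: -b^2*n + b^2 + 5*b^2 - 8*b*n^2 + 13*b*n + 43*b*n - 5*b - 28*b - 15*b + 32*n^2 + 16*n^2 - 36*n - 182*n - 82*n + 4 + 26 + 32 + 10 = 6*b^2 - 48*b + n^2*(48 - 8*b) + n*(-b^2 + 56*b - 300) + 72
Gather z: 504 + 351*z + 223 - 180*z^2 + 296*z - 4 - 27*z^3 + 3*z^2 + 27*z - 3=-27*z^3 - 177*z^2 + 674*z + 720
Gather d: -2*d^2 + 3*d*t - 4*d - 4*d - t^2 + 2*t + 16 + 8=-2*d^2 + d*(3*t - 8) - t^2 + 2*t + 24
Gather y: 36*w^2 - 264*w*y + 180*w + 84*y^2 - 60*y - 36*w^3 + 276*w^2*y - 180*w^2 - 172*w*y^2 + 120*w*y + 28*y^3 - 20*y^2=-36*w^3 - 144*w^2 + 180*w + 28*y^3 + y^2*(64 - 172*w) + y*(276*w^2 - 144*w - 60)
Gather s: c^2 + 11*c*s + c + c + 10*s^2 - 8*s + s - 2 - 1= c^2 + 2*c + 10*s^2 + s*(11*c - 7) - 3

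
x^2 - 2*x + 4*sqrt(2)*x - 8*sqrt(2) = (x - 2)*(x + 4*sqrt(2))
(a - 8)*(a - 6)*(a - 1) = a^3 - 15*a^2 + 62*a - 48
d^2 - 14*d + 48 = (d - 8)*(d - 6)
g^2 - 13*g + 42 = (g - 7)*(g - 6)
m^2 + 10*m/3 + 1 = (m + 1/3)*(m + 3)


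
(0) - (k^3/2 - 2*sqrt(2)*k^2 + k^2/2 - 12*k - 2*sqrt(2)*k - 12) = -k^3/2 - k^2/2 + 2*sqrt(2)*k^2 + 2*sqrt(2)*k + 12*k + 12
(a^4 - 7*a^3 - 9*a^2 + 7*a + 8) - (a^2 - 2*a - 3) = a^4 - 7*a^3 - 10*a^2 + 9*a + 11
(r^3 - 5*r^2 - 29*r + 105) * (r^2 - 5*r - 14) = r^5 - 10*r^4 - 18*r^3 + 320*r^2 - 119*r - 1470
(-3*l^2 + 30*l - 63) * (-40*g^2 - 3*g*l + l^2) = 120*g^2*l^2 - 1200*g^2*l + 2520*g^2 + 9*g*l^3 - 90*g*l^2 + 189*g*l - 3*l^4 + 30*l^3 - 63*l^2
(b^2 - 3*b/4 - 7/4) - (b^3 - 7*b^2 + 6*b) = -b^3 + 8*b^2 - 27*b/4 - 7/4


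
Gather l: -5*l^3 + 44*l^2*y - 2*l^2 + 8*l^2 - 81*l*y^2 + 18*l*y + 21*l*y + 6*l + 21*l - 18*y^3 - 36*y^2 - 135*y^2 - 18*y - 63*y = -5*l^3 + l^2*(44*y + 6) + l*(-81*y^2 + 39*y + 27) - 18*y^3 - 171*y^2 - 81*y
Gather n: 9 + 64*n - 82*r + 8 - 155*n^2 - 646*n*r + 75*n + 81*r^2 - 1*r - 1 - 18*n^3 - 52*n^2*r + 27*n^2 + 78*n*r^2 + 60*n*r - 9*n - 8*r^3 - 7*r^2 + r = -18*n^3 + n^2*(-52*r - 128) + n*(78*r^2 - 586*r + 130) - 8*r^3 + 74*r^2 - 82*r + 16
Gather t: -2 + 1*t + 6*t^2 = 6*t^2 + t - 2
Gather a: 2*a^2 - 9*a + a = 2*a^2 - 8*a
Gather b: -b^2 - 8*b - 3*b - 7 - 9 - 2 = -b^2 - 11*b - 18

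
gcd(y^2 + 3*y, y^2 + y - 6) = y + 3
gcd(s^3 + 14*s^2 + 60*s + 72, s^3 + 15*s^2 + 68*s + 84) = s^2 + 8*s + 12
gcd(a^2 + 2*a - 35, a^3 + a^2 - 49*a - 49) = a + 7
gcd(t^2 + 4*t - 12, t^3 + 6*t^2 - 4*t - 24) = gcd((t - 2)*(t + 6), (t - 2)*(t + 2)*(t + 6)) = t^2 + 4*t - 12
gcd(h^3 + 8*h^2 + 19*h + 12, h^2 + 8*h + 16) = h + 4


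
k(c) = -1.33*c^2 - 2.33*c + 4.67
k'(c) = -2.66*c - 2.33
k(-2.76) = 0.97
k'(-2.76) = 5.01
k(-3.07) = -0.71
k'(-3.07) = 5.84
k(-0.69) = 5.64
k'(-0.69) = -0.49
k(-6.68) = -39.11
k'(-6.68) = 15.44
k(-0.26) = 5.19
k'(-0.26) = -1.64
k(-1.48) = 5.21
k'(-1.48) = 1.61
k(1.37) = -1.02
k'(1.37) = -5.97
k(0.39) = 3.56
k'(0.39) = -3.37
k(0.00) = 4.67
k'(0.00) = -2.33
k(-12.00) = -158.89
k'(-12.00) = 29.59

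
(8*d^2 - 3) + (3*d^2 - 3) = 11*d^2 - 6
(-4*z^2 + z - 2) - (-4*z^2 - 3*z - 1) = 4*z - 1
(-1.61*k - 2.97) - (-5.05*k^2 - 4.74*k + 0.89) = 5.05*k^2 + 3.13*k - 3.86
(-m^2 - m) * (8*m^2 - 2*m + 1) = -8*m^4 - 6*m^3 + m^2 - m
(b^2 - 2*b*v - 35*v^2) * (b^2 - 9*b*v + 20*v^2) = b^4 - 11*b^3*v + 3*b^2*v^2 + 275*b*v^3 - 700*v^4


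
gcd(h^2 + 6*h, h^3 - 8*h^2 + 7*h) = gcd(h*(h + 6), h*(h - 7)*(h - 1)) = h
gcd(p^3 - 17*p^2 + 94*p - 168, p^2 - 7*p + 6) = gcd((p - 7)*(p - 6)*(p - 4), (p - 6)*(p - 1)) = p - 6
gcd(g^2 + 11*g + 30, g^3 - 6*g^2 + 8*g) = 1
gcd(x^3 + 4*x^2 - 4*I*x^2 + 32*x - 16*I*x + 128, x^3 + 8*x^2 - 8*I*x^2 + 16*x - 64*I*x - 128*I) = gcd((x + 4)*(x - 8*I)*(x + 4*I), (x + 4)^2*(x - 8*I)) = x^2 + x*(4 - 8*I) - 32*I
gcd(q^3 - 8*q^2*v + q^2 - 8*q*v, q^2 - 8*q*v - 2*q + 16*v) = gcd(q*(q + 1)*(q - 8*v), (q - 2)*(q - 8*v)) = q - 8*v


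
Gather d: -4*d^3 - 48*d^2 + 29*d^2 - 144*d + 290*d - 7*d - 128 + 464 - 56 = -4*d^3 - 19*d^2 + 139*d + 280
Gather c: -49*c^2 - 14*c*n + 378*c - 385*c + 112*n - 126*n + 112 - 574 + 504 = -49*c^2 + c*(-14*n - 7) - 14*n + 42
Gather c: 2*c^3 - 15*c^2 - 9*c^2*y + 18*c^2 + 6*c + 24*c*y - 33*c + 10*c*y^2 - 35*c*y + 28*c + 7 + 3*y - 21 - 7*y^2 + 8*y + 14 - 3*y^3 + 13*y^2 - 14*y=2*c^3 + c^2*(3 - 9*y) + c*(10*y^2 - 11*y + 1) - 3*y^3 + 6*y^2 - 3*y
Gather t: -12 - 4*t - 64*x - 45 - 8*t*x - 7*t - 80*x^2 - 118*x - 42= t*(-8*x - 11) - 80*x^2 - 182*x - 99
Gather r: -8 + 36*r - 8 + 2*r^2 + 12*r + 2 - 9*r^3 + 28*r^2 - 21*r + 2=-9*r^3 + 30*r^2 + 27*r - 12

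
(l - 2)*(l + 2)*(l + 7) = l^3 + 7*l^2 - 4*l - 28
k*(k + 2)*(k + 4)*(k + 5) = k^4 + 11*k^3 + 38*k^2 + 40*k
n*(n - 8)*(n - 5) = n^3 - 13*n^2 + 40*n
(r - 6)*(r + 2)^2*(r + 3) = r^4 + r^3 - 26*r^2 - 84*r - 72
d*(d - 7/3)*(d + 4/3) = d^3 - d^2 - 28*d/9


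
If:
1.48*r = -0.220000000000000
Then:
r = -0.15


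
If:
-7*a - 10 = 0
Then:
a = -10/7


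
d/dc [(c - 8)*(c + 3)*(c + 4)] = 3*c^2 - 2*c - 44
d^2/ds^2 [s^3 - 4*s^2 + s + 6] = 6*s - 8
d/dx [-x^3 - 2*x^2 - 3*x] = -3*x^2 - 4*x - 3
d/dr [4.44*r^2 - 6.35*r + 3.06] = 8.88*r - 6.35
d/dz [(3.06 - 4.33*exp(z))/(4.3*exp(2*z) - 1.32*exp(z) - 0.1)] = (18.619*exp(2*z) - 26.316*exp(z) + 4.4722)*exp(z)/(18.49*exp(4*z) - 11.352*exp(3*z) + 0.8824*exp(2*z) + 0.264*exp(z) + 0.01)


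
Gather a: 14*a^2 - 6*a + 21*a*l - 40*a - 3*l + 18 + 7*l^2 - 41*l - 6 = 14*a^2 + a*(21*l - 46) + 7*l^2 - 44*l + 12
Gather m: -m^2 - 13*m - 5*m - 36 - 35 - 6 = -m^2 - 18*m - 77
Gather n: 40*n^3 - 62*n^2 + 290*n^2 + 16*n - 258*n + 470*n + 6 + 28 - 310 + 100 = 40*n^3 + 228*n^2 + 228*n - 176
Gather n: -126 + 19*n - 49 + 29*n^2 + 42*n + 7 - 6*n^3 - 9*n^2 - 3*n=-6*n^3 + 20*n^2 + 58*n - 168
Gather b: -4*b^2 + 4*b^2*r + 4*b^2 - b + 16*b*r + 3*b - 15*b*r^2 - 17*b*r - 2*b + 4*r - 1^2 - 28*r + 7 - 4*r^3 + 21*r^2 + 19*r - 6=4*b^2*r + b*(-15*r^2 - r) - 4*r^3 + 21*r^2 - 5*r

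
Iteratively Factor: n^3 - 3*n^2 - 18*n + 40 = (n + 4)*(n^2 - 7*n + 10) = (n - 2)*(n + 4)*(n - 5)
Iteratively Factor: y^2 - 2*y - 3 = (y - 3)*(y + 1)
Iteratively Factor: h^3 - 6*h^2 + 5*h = (h - 1)*(h^2 - 5*h) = (h - 5)*(h - 1)*(h)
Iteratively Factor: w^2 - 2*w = (w - 2)*(w)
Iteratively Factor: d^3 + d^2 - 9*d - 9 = (d - 3)*(d^2 + 4*d + 3) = (d - 3)*(d + 3)*(d + 1)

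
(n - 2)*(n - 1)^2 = n^3 - 4*n^2 + 5*n - 2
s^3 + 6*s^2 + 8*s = s*(s + 2)*(s + 4)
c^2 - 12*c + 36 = (c - 6)^2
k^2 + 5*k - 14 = (k - 2)*(k + 7)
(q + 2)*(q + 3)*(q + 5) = q^3 + 10*q^2 + 31*q + 30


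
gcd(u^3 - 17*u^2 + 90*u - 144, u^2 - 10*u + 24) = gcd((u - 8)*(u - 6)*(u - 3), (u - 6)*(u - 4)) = u - 6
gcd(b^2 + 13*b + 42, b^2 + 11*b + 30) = b + 6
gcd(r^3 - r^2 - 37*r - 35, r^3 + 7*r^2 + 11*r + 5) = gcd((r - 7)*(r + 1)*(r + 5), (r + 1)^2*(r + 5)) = r^2 + 6*r + 5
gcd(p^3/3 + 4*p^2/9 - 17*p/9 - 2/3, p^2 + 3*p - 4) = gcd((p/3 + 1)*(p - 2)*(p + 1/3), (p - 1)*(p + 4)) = 1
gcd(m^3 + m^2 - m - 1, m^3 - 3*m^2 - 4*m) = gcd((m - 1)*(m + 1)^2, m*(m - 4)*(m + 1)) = m + 1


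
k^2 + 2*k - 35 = (k - 5)*(k + 7)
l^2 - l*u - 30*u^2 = (l - 6*u)*(l + 5*u)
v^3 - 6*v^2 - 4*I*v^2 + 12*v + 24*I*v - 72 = (v - 6)*(v - 6*I)*(v + 2*I)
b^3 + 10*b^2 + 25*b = b*(b + 5)^2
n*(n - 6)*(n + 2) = n^3 - 4*n^2 - 12*n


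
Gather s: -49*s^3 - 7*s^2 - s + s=-49*s^3 - 7*s^2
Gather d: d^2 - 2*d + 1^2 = d^2 - 2*d + 1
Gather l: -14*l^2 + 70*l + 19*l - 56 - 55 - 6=-14*l^2 + 89*l - 117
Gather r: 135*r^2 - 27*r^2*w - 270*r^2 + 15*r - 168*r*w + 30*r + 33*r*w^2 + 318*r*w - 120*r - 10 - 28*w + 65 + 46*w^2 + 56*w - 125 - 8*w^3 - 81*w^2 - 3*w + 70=r^2*(-27*w - 135) + r*(33*w^2 + 150*w - 75) - 8*w^3 - 35*w^2 + 25*w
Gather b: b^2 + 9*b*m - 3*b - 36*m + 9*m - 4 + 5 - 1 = b^2 + b*(9*m - 3) - 27*m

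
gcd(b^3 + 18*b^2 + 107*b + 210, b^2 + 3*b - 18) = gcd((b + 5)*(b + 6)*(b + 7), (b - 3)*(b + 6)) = b + 6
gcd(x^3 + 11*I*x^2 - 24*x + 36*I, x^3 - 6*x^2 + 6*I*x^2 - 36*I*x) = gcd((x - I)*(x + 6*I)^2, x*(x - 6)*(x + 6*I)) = x + 6*I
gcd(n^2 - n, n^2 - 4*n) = n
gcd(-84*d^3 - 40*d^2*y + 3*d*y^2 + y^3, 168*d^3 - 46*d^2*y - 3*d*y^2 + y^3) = -42*d^2 + d*y + y^2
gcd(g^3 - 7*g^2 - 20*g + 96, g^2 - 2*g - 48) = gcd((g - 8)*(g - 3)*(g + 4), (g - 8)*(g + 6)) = g - 8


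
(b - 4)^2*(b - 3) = b^3 - 11*b^2 + 40*b - 48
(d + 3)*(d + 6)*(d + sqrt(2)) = d^3 + sqrt(2)*d^2 + 9*d^2 + 9*sqrt(2)*d + 18*d + 18*sqrt(2)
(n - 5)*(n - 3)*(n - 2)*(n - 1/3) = n^4 - 31*n^3/3 + 103*n^2/3 - 121*n/3 + 10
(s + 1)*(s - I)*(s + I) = s^3 + s^2 + s + 1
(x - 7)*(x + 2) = x^2 - 5*x - 14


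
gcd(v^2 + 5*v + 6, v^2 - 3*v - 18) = v + 3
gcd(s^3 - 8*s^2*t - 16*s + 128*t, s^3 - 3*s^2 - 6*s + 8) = s - 4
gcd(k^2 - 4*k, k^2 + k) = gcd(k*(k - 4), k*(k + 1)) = k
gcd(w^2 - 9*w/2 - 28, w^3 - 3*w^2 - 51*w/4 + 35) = w + 7/2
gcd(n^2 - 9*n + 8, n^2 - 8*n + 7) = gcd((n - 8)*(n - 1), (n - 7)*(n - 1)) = n - 1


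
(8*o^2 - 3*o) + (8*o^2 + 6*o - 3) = 16*o^2 + 3*o - 3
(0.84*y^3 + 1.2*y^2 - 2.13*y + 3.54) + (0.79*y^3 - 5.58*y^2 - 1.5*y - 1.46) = 1.63*y^3 - 4.38*y^2 - 3.63*y + 2.08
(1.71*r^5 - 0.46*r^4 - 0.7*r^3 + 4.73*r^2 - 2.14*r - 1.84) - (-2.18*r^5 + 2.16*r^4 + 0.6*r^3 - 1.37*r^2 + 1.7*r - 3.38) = 3.89*r^5 - 2.62*r^4 - 1.3*r^3 + 6.1*r^2 - 3.84*r + 1.54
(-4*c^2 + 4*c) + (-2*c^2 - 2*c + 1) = -6*c^2 + 2*c + 1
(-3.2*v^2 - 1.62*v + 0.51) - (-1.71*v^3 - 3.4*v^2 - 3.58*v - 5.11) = 1.71*v^3 + 0.2*v^2 + 1.96*v + 5.62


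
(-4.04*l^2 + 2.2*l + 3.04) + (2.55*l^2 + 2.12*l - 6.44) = -1.49*l^2 + 4.32*l - 3.4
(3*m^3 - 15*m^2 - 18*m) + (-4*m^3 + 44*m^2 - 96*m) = -m^3 + 29*m^2 - 114*m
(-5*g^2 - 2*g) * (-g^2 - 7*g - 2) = 5*g^4 + 37*g^3 + 24*g^2 + 4*g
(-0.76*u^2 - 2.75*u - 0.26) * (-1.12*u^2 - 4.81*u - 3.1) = 0.8512*u^4 + 6.7356*u^3 + 15.8747*u^2 + 9.7756*u + 0.806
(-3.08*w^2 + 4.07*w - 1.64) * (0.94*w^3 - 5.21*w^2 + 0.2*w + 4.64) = -2.8952*w^5 + 19.8726*w^4 - 23.3623*w^3 - 4.9328*w^2 + 18.5568*w - 7.6096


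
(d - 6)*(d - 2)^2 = d^3 - 10*d^2 + 28*d - 24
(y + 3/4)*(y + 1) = y^2 + 7*y/4 + 3/4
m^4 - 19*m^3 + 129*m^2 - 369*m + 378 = (m - 7)*(m - 6)*(m - 3)^2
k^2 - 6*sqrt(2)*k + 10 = (k - 5*sqrt(2))*(k - sqrt(2))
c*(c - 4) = c^2 - 4*c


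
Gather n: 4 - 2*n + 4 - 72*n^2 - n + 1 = -72*n^2 - 3*n + 9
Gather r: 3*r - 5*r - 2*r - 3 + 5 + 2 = 4 - 4*r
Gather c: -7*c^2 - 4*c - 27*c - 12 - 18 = -7*c^2 - 31*c - 30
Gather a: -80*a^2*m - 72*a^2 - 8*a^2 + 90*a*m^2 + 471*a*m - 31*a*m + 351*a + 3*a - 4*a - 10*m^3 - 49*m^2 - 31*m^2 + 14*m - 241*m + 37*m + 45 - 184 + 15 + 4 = a^2*(-80*m - 80) + a*(90*m^2 + 440*m + 350) - 10*m^3 - 80*m^2 - 190*m - 120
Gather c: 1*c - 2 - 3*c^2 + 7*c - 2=-3*c^2 + 8*c - 4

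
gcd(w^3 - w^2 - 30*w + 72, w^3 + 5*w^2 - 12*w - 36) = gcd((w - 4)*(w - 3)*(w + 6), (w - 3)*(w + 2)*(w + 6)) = w^2 + 3*w - 18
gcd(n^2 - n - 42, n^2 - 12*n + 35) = n - 7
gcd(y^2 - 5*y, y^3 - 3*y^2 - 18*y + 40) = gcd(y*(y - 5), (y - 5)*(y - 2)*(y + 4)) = y - 5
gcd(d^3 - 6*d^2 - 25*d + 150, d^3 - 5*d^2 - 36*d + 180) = d^2 - 11*d + 30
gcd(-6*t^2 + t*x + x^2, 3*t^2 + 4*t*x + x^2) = 3*t + x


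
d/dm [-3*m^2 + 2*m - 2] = 2 - 6*m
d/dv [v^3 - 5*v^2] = v*(3*v - 10)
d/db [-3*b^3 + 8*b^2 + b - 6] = -9*b^2 + 16*b + 1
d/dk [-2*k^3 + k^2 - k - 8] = -6*k^2 + 2*k - 1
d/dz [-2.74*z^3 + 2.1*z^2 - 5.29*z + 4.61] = -8.22*z^2 + 4.2*z - 5.29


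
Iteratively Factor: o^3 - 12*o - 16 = (o + 2)*(o^2 - 2*o - 8) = (o + 2)^2*(o - 4)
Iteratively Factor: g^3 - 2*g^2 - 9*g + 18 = (g - 2)*(g^2 - 9) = (g - 3)*(g - 2)*(g + 3)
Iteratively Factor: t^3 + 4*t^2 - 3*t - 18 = (t - 2)*(t^2 + 6*t + 9) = (t - 2)*(t + 3)*(t + 3)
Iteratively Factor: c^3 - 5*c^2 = (c)*(c^2 - 5*c) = c*(c - 5)*(c)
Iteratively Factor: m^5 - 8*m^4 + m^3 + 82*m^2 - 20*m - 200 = (m + 2)*(m^4 - 10*m^3 + 21*m^2 + 40*m - 100) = (m - 5)*(m + 2)*(m^3 - 5*m^2 - 4*m + 20) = (m - 5)*(m - 2)*(m + 2)*(m^2 - 3*m - 10) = (m - 5)^2*(m - 2)*(m + 2)*(m + 2)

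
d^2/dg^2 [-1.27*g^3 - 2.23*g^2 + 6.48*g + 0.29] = -7.62*g - 4.46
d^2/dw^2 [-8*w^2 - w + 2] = -16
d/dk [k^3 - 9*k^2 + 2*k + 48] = 3*k^2 - 18*k + 2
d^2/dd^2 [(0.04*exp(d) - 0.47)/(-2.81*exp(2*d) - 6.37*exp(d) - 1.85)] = (-0.315844*exp(4*d) + 15.560656*exp(3*d) + 26.486217*exp(2*d) + 9.769343*exp(d) - 5.675615)*exp(d)/(22.188041*exp(6*d) + 150.894471*exp(5*d) + 385.886622*exp(4*d) + 457.161523*exp(3*d) + 254.05347*exp(2*d) + 65.403975*exp(d) + 6.331625)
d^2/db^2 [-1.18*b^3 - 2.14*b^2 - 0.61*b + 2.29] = -7.08*b - 4.28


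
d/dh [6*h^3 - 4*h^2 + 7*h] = 18*h^2 - 8*h + 7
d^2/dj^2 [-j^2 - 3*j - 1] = -2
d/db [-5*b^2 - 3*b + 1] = -10*b - 3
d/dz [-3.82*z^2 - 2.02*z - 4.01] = -7.64*z - 2.02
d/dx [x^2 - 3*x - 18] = 2*x - 3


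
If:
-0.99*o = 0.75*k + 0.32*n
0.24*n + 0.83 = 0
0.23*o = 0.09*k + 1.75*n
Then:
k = 23.88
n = -3.46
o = -16.97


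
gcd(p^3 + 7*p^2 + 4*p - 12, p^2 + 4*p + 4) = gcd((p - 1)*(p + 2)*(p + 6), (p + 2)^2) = p + 2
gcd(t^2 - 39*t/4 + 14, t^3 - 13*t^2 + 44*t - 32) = t - 8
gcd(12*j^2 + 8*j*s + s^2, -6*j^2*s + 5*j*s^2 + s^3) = 6*j + s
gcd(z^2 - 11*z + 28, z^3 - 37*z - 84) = z - 7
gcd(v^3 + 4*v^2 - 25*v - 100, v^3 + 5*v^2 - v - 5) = v + 5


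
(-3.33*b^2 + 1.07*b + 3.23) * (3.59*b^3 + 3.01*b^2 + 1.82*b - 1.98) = -11.9547*b^5 - 6.182*b^4 + 8.7558*b^3 + 18.2631*b^2 + 3.76*b - 6.3954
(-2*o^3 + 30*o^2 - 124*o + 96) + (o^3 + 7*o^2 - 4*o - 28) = -o^3 + 37*o^2 - 128*o + 68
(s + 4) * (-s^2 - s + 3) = -s^3 - 5*s^2 - s + 12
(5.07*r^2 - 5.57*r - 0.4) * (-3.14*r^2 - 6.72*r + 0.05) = -15.9198*r^4 - 16.5806*r^3 + 38.9399*r^2 + 2.4095*r - 0.02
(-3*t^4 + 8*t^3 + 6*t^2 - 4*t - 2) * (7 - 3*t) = 9*t^5 - 45*t^4 + 38*t^3 + 54*t^2 - 22*t - 14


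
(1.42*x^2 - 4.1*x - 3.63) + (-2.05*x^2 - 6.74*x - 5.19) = -0.63*x^2 - 10.84*x - 8.82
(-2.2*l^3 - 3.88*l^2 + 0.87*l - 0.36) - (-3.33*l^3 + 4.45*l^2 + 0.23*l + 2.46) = 1.13*l^3 - 8.33*l^2 + 0.64*l - 2.82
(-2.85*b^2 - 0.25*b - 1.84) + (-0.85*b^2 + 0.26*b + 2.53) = -3.7*b^2 + 0.01*b + 0.69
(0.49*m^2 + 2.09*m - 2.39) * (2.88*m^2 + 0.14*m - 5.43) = 1.4112*m^4 + 6.0878*m^3 - 9.2513*m^2 - 11.6833*m + 12.9777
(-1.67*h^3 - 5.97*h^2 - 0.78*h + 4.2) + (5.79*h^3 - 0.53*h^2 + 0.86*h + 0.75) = 4.12*h^3 - 6.5*h^2 + 0.08*h + 4.95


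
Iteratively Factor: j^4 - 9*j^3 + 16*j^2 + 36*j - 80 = (j - 2)*(j^3 - 7*j^2 + 2*j + 40) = (j - 2)*(j + 2)*(j^2 - 9*j + 20) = (j - 5)*(j - 2)*(j + 2)*(j - 4)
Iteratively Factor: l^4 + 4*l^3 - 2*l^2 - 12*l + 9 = (l - 1)*(l^3 + 5*l^2 + 3*l - 9) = (l - 1)*(l + 3)*(l^2 + 2*l - 3) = (l - 1)^2*(l + 3)*(l + 3)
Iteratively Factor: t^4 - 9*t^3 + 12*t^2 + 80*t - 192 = (t - 4)*(t^3 - 5*t^2 - 8*t + 48) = (t - 4)^2*(t^2 - t - 12) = (t - 4)^3*(t + 3)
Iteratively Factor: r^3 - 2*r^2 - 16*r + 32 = (r - 2)*(r^2 - 16) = (r - 4)*(r - 2)*(r + 4)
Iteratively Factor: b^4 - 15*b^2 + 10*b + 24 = (b - 3)*(b^3 + 3*b^2 - 6*b - 8) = (b - 3)*(b - 2)*(b^2 + 5*b + 4) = (b - 3)*(b - 2)*(b + 1)*(b + 4)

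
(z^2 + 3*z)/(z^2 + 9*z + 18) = z/(z + 6)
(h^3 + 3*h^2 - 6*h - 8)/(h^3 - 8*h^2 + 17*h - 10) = (h^2 + 5*h + 4)/(h^2 - 6*h + 5)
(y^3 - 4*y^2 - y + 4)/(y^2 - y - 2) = (y^2 - 5*y + 4)/(y - 2)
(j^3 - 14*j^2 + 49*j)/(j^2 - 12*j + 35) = j*(j - 7)/(j - 5)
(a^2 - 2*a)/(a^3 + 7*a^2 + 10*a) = (a - 2)/(a^2 + 7*a + 10)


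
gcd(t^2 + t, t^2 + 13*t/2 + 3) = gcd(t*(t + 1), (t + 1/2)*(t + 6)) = 1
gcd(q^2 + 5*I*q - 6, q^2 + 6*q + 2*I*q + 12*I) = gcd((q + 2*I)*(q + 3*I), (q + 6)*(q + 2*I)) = q + 2*I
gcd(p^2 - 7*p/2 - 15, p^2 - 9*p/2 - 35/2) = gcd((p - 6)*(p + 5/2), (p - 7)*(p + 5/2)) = p + 5/2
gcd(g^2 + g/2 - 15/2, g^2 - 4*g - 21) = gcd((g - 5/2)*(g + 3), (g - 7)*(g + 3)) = g + 3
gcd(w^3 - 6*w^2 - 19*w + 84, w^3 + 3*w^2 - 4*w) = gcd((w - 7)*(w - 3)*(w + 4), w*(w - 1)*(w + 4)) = w + 4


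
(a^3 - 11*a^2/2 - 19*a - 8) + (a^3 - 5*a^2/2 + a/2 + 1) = 2*a^3 - 8*a^2 - 37*a/2 - 7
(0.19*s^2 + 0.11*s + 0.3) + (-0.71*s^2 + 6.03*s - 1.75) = -0.52*s^2 + 6.14*s - 1.45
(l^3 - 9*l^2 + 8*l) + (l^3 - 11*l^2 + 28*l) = 2*l^3 - 20*l^2 + 36*l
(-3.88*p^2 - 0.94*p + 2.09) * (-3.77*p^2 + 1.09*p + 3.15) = 14.6276*p^4 - 0.685400000000001*p^3 - 21.1259*p^2 - 0.6829*p + 6.5835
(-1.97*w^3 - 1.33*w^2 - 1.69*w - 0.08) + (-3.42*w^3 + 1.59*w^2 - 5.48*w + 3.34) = -5.39*w^3 + 0.26*w^2 - 7.17*w + 3.26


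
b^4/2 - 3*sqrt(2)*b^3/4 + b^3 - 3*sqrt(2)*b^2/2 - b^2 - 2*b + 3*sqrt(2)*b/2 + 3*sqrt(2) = (b/2 + 1)*(b - 3*sqrt(2)/2)*(b - sqrt(2))*(b + sqrt(2))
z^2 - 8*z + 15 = (z - 5)*(z - 3)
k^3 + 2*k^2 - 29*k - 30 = (k - 5)*(k + 1)*(k + 6)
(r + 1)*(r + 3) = r^2 + 4*r + 3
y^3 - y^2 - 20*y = y*(y - 5)*(y + 4)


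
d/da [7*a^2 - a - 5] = 14*a - 1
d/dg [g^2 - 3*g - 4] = 2*g - 3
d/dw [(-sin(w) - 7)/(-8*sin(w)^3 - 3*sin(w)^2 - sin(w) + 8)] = -(16*sin(w)^3 + 171*sin(w)^2 + 42*sin(w) + 15)*cos(w)/(8*sin(w)^3 + 3*sin(w)^2 + sin(w) - 8)^2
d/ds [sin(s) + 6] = cos(s)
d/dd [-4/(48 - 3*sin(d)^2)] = -8*sin(d)*cos(d)/(3*(sin(d)^2 - 16)^2)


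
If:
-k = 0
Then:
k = 0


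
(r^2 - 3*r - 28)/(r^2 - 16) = (r - 7)/(r - 4)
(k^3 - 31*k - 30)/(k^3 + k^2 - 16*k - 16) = (k^2 - k - 30)/(k^2 - 16)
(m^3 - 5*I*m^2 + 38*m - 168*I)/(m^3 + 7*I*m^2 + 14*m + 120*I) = (m - 7*I)/(m + 5*I)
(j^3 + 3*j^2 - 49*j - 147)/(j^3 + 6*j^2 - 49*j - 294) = (j + 3)/(j + 6)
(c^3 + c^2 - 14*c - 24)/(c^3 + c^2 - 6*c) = (c^2 - 2*c - 8)/(c*(c - 2))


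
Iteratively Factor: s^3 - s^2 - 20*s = (s - 5)*(s^2 + 4*s) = s*(s - 5)*(s + 4)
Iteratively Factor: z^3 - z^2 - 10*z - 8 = (z + 1)*(z^2 - 2*z - 8) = (z - 4)*(z + 1)*(z + 2)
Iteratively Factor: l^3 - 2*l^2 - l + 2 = (l + 1)*(l^2 - 3*l + 2) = (l - 2)*(l + 1)*(l - 1)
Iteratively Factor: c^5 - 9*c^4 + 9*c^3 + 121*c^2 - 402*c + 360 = (c - 3)*(c^4 - 6*c^3 - 9*c^2 + 94*c - 120) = (c - 3)*(c - 2)*(c^3 - 4*c^2 - 17*c + 60) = (c - 3)*(c - 2)*(c + 4)*(c^2 - 8*c + 15) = (c - 5)*(c - 3)*(c - 2)*(c + 4)*(c - 3)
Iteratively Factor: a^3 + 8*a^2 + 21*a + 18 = (a + 2)*(a^2 + 6*a + 9) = (a + 2)*(a + 3)*(a + 3)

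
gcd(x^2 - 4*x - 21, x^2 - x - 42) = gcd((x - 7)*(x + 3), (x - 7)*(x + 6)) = x - 7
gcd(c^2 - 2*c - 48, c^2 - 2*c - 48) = c^2 - 2*c - 48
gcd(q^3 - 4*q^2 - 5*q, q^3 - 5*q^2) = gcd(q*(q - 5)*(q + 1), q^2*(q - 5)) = q^2 - 5*q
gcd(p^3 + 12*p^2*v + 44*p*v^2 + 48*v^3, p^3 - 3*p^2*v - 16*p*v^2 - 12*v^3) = p + 2*v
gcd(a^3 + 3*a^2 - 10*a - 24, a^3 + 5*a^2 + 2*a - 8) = a^2 + 6*a + 8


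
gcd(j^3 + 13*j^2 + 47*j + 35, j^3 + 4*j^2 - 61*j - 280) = j^2 + 12*j + 35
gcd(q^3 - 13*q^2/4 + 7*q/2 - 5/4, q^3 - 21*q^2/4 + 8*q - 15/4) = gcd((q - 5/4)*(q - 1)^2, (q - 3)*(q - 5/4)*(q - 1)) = q^2 - 9*q/4 + 5/4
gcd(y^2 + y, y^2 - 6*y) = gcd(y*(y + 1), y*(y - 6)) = y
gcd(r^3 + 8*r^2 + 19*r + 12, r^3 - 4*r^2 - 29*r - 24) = r^2 + 4*r + 3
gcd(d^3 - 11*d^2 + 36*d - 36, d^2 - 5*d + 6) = d^2 - 5*d + 6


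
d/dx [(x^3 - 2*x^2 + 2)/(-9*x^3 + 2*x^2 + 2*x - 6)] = 4*(-4*x^4 + x^3 + 8*x^2 + 4*x - 1)/(81*x^6 - 36*x^5 - 32*x^4 + 116*x^3 - 20*x^2 - 24*x + 36)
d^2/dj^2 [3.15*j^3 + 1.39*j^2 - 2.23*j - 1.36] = 18.9*j + 2.78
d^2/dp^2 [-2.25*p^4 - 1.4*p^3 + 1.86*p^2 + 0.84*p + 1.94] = -27.0*p^2 - 8.4*p + 3.72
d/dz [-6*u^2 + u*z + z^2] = u + 2*z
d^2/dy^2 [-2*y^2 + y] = -4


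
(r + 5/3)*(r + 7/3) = r^2 + 4*r + 35/9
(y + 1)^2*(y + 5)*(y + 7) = y^4 + 14*y^3 + 60*y^2 + 82*y + 35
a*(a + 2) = a^2 + 2*a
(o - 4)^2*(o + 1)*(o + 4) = o^4 - 3*o^3 - 20*o^2 + 48*o + 64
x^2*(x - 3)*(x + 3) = x^4 - 9*x^2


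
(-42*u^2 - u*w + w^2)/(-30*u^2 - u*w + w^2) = (42*u^2 + u*w - w^2)/(30*u^2 + u*w - w^2)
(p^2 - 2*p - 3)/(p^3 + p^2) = (p - 3)/p^2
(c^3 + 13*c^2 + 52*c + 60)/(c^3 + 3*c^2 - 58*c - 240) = (c + 2)/(c - 8)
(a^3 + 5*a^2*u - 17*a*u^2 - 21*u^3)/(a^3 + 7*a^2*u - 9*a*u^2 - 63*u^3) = (a + u)/(a + 3*u)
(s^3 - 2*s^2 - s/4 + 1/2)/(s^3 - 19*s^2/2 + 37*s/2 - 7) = (s + 1/2)/(s - 7)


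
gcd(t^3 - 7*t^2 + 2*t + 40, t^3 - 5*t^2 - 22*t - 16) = t + 2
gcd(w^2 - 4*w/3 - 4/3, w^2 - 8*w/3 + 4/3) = w - 2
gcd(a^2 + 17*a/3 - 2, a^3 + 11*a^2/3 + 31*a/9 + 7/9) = 1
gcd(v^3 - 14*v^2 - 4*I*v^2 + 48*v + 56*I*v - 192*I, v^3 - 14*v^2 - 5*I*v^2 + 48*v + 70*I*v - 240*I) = v^2 - 14*v + 48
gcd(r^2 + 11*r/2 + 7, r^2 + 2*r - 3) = 1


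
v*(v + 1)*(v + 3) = v^3 + 4*v^2 + 3*v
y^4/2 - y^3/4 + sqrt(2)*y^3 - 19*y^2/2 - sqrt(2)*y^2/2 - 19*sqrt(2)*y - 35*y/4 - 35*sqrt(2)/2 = (y/2 + sqrt(2))*(y - 5)*(y + 1)*(y + 7/2)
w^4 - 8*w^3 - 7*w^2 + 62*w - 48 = (w - 8)*(w - 2)*(w - 1)*(w + 3)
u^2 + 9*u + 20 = (u + 4)*(u + 5)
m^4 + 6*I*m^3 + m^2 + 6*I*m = m*(m + 6*I)*(-I*m + 1)*(I*m + 1)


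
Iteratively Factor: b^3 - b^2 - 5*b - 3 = (b - 3)*(b^2 + 2*b + 1) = (b - 3)*(b + 1)*(b + 1)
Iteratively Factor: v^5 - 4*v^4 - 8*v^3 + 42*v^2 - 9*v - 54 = (v + 3)*(v^4 - 7*v^3 + 13*v^2 + 3*v - 18) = (v + 1)*(v + 3)*(v^3 - 8*v^2 + 21*v - 18) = (v - 3)*(v + 1)*(v + 3)*(v^2 - 5*v + 6) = (v - 3)*(v - 2)*(v + 1)*(v + 3)*(v - 3)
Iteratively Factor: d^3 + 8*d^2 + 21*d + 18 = (d + 2)*(d^2 + 6*d + 9) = (d + 2)*(d + 3)*(d + 3)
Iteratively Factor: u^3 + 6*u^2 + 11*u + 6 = (u + 3)*(u^2 + 3*u + 2) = (u + 2)*(u + 3)*(u + 1)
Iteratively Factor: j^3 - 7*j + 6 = (j - 1)*(j^2 + j - 6) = (j - 2)*(j - 1)*(j + 3)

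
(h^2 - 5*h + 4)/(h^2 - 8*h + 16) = (h - 1)/(h - 4)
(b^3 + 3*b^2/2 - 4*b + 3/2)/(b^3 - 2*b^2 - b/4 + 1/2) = 2*(b^2 + 2*b - 3)/(2*b^2 - 3*b - 2)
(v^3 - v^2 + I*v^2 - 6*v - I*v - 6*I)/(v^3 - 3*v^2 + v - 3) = (v + 2)/(v - I)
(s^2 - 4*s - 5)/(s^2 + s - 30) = (s + 1)/(s + 6)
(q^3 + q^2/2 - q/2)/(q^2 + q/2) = (2*q^2 + q - 1)/(2*q + 1)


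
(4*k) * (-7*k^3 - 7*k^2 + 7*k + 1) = -28*k^4 - 28*k^3 + 28*k^2 + 4*k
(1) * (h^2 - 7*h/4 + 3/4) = h^2 - 7*h/4 + 3/4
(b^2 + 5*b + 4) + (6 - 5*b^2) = -4*b^2 + 5*b + 10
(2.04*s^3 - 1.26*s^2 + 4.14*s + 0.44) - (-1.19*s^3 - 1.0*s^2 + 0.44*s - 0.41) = 3.23*s^3 - 0.26*s^2 + 3.7*s + 0.85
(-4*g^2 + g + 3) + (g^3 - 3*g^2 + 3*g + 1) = g^3 - 7*g^2 + 4*g + 4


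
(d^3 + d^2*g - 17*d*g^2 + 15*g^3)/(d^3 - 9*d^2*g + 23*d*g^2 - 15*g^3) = (d + 5*g)/(d - 5*g)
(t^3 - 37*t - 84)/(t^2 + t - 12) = (t^2 - 4*t - 21)/(t - 3)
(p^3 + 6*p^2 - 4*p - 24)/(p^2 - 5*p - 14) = (p^2 + 4*p - 12)/(p - 7)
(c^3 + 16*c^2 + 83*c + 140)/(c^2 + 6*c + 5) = (c^2 + 11*c + 28)/(c + 1)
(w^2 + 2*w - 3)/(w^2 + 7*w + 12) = (w - 1)/(w + 4)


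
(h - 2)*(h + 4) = h^2 + 2*h - 8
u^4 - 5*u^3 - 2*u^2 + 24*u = u*(u - 4)*(u - 3)*(u + 2)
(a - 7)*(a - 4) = a^2 - 11*a + 28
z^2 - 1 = (z - 1)*(z + 1)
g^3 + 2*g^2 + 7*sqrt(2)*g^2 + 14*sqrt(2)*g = g*(g + 2)*(g + 7*sqrt(2))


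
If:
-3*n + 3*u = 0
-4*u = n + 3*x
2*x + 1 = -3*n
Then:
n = 3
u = 3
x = -5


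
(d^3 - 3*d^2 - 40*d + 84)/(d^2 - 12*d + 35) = (d^2 + 4*d - 12)/(d - 5)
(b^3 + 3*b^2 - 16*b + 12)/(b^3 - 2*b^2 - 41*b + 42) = (b - 2)/(b - 7)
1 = 1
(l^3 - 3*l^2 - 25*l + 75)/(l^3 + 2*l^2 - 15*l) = (l - 5)/l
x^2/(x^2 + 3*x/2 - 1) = 2*x^2/(2*x^2 + 3*x - 2)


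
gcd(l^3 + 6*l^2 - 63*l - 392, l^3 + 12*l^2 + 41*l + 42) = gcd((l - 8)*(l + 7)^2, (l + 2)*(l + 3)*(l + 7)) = l + 7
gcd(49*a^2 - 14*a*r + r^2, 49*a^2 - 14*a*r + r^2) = 49*a^2 - 14*a*r + r^2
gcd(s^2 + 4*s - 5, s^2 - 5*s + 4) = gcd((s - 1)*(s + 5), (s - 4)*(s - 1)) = s - 1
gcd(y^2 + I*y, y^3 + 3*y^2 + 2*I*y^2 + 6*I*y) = y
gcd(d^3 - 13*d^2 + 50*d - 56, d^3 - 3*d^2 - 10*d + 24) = d^2 - 6*d + 8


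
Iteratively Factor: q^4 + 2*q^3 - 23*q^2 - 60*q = (q - 5)*(q^3 + 7*q^2 + 12*q) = q*(q - 5)*(q^2 + 7*q + 12) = q*(q - 5)*(q + 3)*(q + 4)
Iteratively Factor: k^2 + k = (k + 1)*(k)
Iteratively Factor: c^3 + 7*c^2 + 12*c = (c)*(c^2 + 7*c + 12) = c*(c + 3)*(c + 4)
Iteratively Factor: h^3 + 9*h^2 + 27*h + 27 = (h + 3)*(h^2 + 6*h + 9) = (h + 3)^2*(h + 3)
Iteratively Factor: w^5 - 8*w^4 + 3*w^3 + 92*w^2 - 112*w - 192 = (w - 4)*(w^4 - 4*w^3 - 13*w^2 + 40*w + 48) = (w - 4)*(w + 1)*(w^3 - 5*w^2 - 8*w + 48) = (w - 4)*(w + 1)*(w + 3)*(w^2 - 8*w + 16) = (w - 4)^2*(w + 1)*(w + 3)*(w - 4)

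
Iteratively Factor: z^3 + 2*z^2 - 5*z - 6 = (z - 2)*(z^2 + 4*z + 3) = (z - 2)*(z + 3)*(z + 1)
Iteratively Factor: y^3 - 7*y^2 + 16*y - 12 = (y - 2)*(y^2 - 5*y + 6) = (y - 3)*(y - 2)*(y - 2)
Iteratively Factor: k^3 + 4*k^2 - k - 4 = (k + 4)*(k^2 - 1) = (k + 1)*(k + 4)*(k - 1)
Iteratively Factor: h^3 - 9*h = (h + 3)*(h^2 - 3*h) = (h - 3)*(h + 3)*(h)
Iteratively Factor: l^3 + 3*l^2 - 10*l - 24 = (l - 3)*(l^2 + 6*l + 8) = (l - 3)*(l + 4)*(l + 2)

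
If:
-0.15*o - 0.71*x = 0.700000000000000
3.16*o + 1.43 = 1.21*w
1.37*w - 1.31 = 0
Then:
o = -0.09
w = 0.96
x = -0.97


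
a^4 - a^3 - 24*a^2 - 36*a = a*(a - 6)*(a + 2)*(a + 3)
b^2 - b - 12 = (b - 4)*(b + 3)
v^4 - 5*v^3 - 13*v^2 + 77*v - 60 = (v - 5)*(v - 3)*(v - 1)*(v + 4)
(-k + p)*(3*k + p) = -3*k^2 + 2*k*p + p^2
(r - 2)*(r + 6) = r^2 + 4*r - 12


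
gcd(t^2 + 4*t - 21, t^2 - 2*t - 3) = t - 3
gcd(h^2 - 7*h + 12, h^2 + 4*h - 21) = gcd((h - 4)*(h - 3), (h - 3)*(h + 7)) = h - 3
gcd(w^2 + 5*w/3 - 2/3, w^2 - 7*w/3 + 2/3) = w - 1/3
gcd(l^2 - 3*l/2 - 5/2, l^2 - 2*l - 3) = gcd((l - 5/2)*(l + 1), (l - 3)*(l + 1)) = l + 1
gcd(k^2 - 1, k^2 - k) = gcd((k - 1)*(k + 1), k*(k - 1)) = k - 1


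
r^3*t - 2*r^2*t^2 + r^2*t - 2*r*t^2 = r*(r - 2*t)*(r*t + t)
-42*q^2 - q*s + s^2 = (-7*q + s)*(6*q + s)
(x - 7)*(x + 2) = x^2 - 5*x - 14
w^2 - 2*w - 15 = (w - 5)*(w + 3)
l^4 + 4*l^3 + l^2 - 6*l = l*(l - 1)*(l + 2)*(l + 3)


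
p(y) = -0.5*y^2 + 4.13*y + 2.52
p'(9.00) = -4.87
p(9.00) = -0.81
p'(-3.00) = 7.13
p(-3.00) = -14.37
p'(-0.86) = 4.99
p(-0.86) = -1.40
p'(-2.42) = 6.55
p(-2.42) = -10.40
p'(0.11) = 4.02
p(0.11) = 2.97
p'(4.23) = -0.10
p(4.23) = 11.04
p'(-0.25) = 4.38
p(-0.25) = 1.46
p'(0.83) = 3.30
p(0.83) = 5.60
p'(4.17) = -0.04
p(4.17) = 11.05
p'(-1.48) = 5.61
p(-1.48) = -4.69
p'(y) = 4.13 - 1.0*y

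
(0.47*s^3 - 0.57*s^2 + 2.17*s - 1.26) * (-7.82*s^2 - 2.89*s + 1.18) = -3.6754*s^5 + 3.0991*s^4 - 14.7675*s^3 + 2.9093*s^2 + 6.202*s - 1.4868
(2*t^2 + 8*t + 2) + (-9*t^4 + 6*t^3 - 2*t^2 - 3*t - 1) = -9*t^4 + 6*t^3 + 5*t + 1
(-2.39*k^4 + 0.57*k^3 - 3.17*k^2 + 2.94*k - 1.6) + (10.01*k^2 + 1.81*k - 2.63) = -2.39*k^4 + 0.57*k^3 + 6.84*k^2 + 4.75*k - 4.23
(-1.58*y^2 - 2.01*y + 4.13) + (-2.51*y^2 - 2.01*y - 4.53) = -4.09*y^2 - 4.02*y - 0.4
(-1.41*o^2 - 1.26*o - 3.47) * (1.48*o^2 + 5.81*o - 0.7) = -2.0868*o^4 - 10.0569*o^3 - 11.4692*o^2 - 19.2787*o + 2.429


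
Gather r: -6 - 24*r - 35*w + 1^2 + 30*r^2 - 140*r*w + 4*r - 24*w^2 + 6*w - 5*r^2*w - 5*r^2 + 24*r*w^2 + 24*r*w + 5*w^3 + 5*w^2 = r^2*(25 - 5*w) + r*(24*w^2 - 116*w - 20) + 5*w^3 - 19*w^2 - 29*w - 5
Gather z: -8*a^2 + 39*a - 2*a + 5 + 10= -8*a^2 + 37*a + 15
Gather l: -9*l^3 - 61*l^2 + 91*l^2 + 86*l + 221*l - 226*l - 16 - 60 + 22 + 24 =-9*l^3 + 30*l^2 + 81*l - 30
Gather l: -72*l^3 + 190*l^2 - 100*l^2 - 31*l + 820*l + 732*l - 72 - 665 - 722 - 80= -72*l^3 + 90*l^2 + 1521*l - 1539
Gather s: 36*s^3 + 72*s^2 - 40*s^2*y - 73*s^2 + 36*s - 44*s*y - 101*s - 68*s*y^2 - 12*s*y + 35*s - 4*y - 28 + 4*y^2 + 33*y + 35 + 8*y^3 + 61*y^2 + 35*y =36*s^3 + s^2*(-40*y - 1) + s*(-68*y^2 - 56*y - 30) + 8*y^3 + 65*y^2 + 64*y + 7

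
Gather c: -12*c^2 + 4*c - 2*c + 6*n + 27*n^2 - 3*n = -12*c^2 + 2*c + 27*n^2 + 3*n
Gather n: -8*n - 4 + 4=-8*n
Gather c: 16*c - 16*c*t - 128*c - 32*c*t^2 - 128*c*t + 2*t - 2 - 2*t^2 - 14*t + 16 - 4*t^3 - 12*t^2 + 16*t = c*(-32*t^2 - 144*t - 112) - 4*t^3 - 14*t^2 + 4*t + 14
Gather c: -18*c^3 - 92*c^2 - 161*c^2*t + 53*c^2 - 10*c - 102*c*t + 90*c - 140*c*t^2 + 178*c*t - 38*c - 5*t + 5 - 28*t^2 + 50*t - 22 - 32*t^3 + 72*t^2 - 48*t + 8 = -18*c^3 + c^2*(-161*t - 39) + c*(-140*t^2 + 76*t + 42) - 32*t^3 + 44*t^2 - 3*t - 9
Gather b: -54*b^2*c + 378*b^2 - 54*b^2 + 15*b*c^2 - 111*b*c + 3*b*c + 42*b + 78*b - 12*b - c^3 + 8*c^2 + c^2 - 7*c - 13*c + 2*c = b^2*(324 - 54*c) + b*(15*c^2 - 108*c + 108) - c^3 + 9*c^2 - 18*c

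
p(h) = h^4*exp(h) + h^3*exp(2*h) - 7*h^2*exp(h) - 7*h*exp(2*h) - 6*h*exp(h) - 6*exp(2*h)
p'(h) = h^4*exp(h) + 2*h^3*exp(2*h) + 4*h^3*exp(h) + 3*h^2*exp(2*h) - 7*h^2*exp(h) - 14*h*exp(2*h) - 20*h*exp(h) - 19*exp(2*h) - 6*exp(h)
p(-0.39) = -0.65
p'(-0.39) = -5.70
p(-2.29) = 0.44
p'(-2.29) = -1.72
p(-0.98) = 0.02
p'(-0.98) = 0.91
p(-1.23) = -0.21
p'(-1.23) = 0.75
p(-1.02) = -0.02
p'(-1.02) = 0.94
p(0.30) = -17.98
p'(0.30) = -58.57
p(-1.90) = -0.12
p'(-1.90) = -1.04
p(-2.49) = 0.80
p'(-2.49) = -1.88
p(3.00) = 0.00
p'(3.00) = 9273.71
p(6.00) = 27749461.18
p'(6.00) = 71842753.96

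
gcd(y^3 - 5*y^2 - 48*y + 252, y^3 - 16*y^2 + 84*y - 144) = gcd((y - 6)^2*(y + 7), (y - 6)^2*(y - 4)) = y^2 - 12*y + 36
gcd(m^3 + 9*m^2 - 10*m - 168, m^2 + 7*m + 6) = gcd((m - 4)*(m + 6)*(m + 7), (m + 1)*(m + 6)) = m + 6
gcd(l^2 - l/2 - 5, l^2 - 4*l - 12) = l + 2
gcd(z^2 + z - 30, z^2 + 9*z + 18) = z + 6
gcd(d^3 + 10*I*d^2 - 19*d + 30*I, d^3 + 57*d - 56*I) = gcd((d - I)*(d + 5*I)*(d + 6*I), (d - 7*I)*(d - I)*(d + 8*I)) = d - I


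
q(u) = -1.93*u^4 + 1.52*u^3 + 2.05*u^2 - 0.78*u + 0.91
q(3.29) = -151.46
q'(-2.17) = 90.68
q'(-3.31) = 315.57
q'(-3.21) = 288.39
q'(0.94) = 0.69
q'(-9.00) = 5959.56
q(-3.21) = -230.66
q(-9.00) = -13596.83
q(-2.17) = -46.07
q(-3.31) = -260.84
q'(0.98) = 0.35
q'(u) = -7.72*u^3 + 4.56*u^2 + 4.1*u - 0.78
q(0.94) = 1.74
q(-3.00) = -175.67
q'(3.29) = -212.85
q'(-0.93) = 5.56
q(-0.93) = 0.74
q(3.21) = -135.11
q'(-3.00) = 236.40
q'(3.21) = -195.98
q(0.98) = 1.76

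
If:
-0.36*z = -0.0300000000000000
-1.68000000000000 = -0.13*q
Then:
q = 12.92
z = 0.08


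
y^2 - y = y*(y - 1)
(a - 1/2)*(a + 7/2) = a^2 + 3*a - 7/4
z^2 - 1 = (z - 1)*(z + 1)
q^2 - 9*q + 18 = (q - 6)*(q - 3)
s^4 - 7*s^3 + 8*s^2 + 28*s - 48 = (s - 4)*(s - 3)*(s - 2)*(s + 2)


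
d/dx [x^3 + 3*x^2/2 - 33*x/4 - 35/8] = 3*x^2 + 3*x - 33/4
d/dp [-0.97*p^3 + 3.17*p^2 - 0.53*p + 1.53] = -2.91*p^2 + 6.34*p - 0.53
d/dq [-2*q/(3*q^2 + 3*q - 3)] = 2*(q^2 + 1)/(3*(q^4 + 2*q^3 - q^2 - 2*q + 1))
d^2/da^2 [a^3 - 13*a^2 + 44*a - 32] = 6*a - 26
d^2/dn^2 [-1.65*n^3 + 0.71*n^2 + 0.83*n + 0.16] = 1.42 - 9.9*n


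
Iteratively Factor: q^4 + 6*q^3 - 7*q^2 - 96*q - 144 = (q + 3)*(q^3 + 3*q^2 - 16*q - 48) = (q - 4)*(q + 3)*(q^2 + 7*q + 12) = (q - 4)*(q + 3)*(q + 4)*(q + 3)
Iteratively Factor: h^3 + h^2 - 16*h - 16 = (h + 1)*(h^2 - 16) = (h + 1)*(h + 4)*(h - 4)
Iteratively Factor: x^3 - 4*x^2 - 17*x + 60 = (x + 4)*(x^2 - 8*x + 15) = (x - 3)*(x + 4)*(x - 5)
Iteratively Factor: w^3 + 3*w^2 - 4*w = (w - 1)*(w^2 + 4*w) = (w - 1)*(w + 4)*(w)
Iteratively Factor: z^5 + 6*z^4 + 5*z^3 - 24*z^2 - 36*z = (z + 3)*(z^4 + 3*z^3 - 4*z^2 - 12*z) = z*(z + 3)*(z^3 + 3*z^2 - 4*z - 12) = z*(z - 2)*(z + 3)*(z^2 + 5*z + 6) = z*(z - 2)*(z + 2)*(z + 3)*(z + 3)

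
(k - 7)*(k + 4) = k^2 - 3*k - 28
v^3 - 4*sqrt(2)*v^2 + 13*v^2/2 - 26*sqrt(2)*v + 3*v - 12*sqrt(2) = (v + 1/2)*(v + 6)*(v - 4*sqrt(2))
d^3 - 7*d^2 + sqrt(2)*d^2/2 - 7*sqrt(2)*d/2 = d*(d - 7)*(d + sqrt(2)/2)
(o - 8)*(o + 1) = o^2 - 7*o - 8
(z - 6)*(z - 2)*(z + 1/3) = z^3 - 23*z^2/3 + 28*z/3 + 4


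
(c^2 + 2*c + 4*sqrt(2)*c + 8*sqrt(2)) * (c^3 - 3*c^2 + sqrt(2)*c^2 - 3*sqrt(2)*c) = c^5 - c^4 + 5*sqrt(2)*c^4 - 5*sqrt(2)*c^3 + 2*c^3 - 30*sqrt(2)*c^2 - 8*c^2 - 48*c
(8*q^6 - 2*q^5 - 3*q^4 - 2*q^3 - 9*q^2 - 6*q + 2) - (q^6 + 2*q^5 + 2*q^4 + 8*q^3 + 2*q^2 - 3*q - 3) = 7*q^6 - 4*q^5 - 5*q^4 - 10*q^3 - 11*q^2 - 3*q + 5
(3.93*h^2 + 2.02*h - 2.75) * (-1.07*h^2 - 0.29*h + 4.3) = -4.2051*h^4 - 3.3011*h^3 + 19.2557*h^2 + 9.4835*h - 11.825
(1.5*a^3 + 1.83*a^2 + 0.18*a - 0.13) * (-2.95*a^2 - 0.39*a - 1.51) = -4.425*a^5 - 5.9835*a^4 - 3.5097*a^3 - 2.45*a^2 - 0.2211*a + 0.1963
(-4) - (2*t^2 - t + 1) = -2*t^2 + t - 5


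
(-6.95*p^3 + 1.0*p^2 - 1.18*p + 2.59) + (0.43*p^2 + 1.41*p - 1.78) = -6.95*p^3 + 1.43*p^2 + 0.23*p + 0.81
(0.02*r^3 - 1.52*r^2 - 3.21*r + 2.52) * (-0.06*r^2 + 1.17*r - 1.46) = -0.0012*r^5 + 0.1146*r^4 - 1.615*r^3 - 1.6877*r^2 + 7.635*r - 3.6792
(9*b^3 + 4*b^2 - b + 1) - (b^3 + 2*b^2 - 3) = 8*b^3 + 2*b^2 - b + 4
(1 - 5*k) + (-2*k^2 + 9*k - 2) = -2*k^2 + 4*k - 1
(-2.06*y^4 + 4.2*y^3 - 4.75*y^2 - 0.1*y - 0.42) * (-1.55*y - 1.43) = 3.193*y^5 - 3.5642*y^4 + 1.3565*y^3 + 6.9475*y^2 + 0.794*y + 0.6006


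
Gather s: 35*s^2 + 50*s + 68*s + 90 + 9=35*s^2 + 118*s + 99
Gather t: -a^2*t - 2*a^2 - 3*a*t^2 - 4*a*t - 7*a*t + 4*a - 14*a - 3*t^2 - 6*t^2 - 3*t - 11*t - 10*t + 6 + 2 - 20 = -2*a^2 - 10*a + t^2*(-3*a - 9) + t*(-a^2 - 11*a - 24) - 12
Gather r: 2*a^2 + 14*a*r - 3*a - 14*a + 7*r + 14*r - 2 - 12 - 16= 2*a^2 - 17*a + r*(14*a + 21) - 30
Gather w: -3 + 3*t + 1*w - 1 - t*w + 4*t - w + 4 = -t*w + 7*t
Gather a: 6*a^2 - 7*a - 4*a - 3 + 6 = 6*a^2 - 11*a + 3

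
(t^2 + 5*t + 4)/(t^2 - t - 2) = (t + 4)/(t - 2)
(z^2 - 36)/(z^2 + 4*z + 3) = (z^2 - 36)/(z^2 + 4*z + 3)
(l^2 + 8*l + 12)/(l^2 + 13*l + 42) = (l + 2)/(l + 7)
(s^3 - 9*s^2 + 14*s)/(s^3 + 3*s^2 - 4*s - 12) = s*(s - 7)/(s^2 + 5*s + 6)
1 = 1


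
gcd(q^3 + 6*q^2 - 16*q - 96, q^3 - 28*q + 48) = q^2 + 2*q - 24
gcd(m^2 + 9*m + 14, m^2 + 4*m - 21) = m + 7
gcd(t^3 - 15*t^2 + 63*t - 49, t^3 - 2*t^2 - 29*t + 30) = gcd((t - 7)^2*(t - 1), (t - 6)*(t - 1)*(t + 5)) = t - 1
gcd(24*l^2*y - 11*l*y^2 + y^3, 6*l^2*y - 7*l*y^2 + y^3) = y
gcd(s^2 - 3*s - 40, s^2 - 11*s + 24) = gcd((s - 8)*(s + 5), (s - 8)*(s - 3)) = s - 8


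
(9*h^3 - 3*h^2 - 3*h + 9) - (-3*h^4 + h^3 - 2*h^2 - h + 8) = 3*h^4 + 8*h^3 - h^2 - 2*h + 1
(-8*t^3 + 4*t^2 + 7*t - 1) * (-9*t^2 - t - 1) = 72*t^5 - 28*t^4 - 59*t^3 - 2*t^2 - 6*t + 1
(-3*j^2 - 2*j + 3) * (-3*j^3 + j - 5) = 9*j^5 + 6*j^4 - 12*j^3 + 13*j^2 + 13*j - 15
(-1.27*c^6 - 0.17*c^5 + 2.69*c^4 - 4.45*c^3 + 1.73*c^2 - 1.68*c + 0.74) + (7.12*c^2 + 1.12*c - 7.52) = -1.27*c^6 - 0.17*c^5 + 2.69*c^4 - 4.45*c^3 + 8.85*c^2 - 0.56*c - 6.78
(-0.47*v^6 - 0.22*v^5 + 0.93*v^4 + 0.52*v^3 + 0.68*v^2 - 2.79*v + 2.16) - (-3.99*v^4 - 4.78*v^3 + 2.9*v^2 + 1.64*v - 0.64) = -0.47*v^6 - 0.22*v^5 + 4.92*v^4 + 5.3*v^3 - 2.22*v^2 - 4.43*v + 2.8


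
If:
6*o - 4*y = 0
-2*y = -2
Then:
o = 2/3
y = 1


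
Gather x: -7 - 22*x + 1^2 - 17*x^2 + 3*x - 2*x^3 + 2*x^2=-2*x^3 - 15*x^2 - 19*x - 6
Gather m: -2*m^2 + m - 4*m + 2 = -2*m^2 - 3*m + 2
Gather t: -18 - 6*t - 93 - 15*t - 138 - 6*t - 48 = -27*t - 297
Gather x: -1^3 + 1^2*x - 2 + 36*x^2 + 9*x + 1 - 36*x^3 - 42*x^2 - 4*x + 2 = -36*x^3 - 6*x^2 + 6*x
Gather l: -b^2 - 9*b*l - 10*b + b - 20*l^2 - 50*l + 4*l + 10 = -b^2 - 9*b - 20*l^2 + l*(-9*b - 46) + 10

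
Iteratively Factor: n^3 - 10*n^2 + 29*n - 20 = (n - 1)*(n^2 - 9*n + 20) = (n - 4)*(n - 1)*(n - 5)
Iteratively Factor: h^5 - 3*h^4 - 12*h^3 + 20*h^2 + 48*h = (h + 2)*(h^4 - 5*h^3 - 2*h^2 + 24*h) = (h - 4)*(h + 2)*(h^3 - h^2 - 6*h) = (h - 4)*(h + 2)^2*(h^2 - 3*h) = h*(h - 4)*(h + 2)^2*(h - 3)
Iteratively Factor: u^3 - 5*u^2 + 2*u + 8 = (u + 1)*(u^2 - 6*u + 8) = (u - 4)*(u + 1)*(u - 2)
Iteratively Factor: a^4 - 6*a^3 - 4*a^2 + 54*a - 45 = (a - 3)*(a^3 - 3*a^2 - 13*a + 15) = (a - 3)*(a - 1)*(a^2 - 2*a - 15) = (a - 5)*(a - 3)*(a - 1)*(a + 3)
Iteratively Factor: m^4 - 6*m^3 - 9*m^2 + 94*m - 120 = (m - 3)*(m^3 - 3*m^2 - 18*m + 40) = (m - 3)*(m - 2)*(m^2 - m - 20) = (m - 3)*(m - 2)*(m + 4)*(m - 5)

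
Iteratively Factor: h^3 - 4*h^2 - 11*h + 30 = (h - 5)*(h^2 + h - 6) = (h - 5)*(h - 2)*(h + 3)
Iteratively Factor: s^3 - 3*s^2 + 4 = (s + 1)*(s^2 - 4*s + 4) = (s - 2)*(s + 1)*(s - 2)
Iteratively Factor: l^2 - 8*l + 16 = (l - 4)*(l - 4)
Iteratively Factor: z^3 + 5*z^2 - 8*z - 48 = (z - 3)*(z^2 + 8*z + 16) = (z - 3)*(z + 4)*(z + 4)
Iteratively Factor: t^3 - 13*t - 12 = (t + 1)*(t^2 - t - 12) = (t - 4)*(t + 1)*(t + 3)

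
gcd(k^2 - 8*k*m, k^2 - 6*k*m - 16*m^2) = k - 8*m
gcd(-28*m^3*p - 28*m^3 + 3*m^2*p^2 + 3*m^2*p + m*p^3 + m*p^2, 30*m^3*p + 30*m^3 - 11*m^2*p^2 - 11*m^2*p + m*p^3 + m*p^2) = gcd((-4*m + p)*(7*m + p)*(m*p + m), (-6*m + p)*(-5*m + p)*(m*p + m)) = m*p + m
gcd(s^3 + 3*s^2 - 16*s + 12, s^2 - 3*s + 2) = s^2 - 3*s + 2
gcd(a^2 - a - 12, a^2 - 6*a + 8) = a - 4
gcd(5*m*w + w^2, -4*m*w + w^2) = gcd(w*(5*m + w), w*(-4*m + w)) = w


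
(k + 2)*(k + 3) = k^2 + 5*k + 6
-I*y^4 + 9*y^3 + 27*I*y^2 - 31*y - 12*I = (y + I)*(y + 3*I)*(y + 4*I)*(-I*y + 1)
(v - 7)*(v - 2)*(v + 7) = v^3 - 2*v^2 - 49*v + 98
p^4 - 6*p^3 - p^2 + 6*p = p*(p - 6)*(p - 1)*(p + 1)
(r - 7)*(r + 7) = r^2 - 49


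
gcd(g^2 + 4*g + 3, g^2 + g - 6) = g + 3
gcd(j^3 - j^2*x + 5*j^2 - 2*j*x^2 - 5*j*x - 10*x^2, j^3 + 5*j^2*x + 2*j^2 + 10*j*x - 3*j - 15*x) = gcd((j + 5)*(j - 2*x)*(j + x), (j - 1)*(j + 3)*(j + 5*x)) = 1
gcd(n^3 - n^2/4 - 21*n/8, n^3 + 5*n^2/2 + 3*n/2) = n^2 + 3*n/2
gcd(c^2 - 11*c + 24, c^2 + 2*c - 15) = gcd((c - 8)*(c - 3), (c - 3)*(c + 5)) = c - 3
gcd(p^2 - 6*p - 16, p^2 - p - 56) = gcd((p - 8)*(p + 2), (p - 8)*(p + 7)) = p - 8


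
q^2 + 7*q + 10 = (q + 2)*(q + 5)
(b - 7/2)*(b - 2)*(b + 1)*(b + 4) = b^4 - b^3/2 - 33*b^2/2 + 13*b + 28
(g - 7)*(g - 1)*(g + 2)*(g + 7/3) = g^4 - 11*g^3/3 - 23*g^2 - 7*g + 98/3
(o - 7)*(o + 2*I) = o^2 - 7*o + 2*I*o - 14*I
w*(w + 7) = w^2 + 7*w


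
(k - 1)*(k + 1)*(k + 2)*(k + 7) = k^4 + 9*k^3 + 13*k^2 - 9*k - 14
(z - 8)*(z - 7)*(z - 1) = z^3 - 16*z^2 + 71*z - 56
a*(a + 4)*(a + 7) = a^3 + 11*a^2 + 28*a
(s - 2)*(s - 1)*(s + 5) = s^3 + 2*s^2 - 13*s + 10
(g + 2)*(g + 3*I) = g^2 + 2*g + 3*I*g + 6*I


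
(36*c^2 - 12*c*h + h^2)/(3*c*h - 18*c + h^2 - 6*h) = (36*c^2 - 12*c*h + h^2)/(3*c*h - 18*c + h^2 - 6*h)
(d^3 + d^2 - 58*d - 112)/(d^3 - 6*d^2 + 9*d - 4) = (d^3 + d^2 - 58*d - 112)/(d^3 - 6*d^2 + 9*d - 4)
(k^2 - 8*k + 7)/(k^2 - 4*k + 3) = (k - 7)/(k - 3)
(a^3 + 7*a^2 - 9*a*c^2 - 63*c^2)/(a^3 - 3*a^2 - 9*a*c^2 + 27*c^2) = (a + 7)/(a - 3)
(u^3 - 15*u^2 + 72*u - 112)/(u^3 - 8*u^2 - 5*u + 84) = (u - 4)/(u + 3)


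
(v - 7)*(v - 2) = v^2 - 9*v + 14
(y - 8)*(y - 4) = y^2 - 12*y + 32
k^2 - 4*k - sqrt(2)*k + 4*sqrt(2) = (k - 4)*(k - sqrt(2))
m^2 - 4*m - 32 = (m - 8)*(m + 4)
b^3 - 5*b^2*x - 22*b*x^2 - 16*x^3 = (b - 8*x)*(b + x)*(b + 2*x)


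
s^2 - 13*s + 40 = (s - 8)*(s - 5)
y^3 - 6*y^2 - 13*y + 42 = (y - 7)*(y - 2)*(y + 3)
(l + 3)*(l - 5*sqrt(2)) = l^2 - 5*sqrt(2)*l + 3*l - 15*sqrt(2)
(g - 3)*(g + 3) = g^2 - 9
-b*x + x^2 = x*(-b + x)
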